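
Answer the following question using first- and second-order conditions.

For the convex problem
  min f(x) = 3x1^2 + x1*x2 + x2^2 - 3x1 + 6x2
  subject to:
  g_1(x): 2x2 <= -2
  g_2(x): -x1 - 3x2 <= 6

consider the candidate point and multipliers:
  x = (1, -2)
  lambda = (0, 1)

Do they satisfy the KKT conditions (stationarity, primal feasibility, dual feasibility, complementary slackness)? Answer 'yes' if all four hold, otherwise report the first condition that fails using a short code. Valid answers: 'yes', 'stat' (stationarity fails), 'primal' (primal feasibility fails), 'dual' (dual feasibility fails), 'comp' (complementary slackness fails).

Gradient of f: grad f(x) = Q x + c = (1, 3)
Constraint values g_i(x) = a_i^T x - b_i:
  g_1((1, -2)) = -2
  g_2((1, -2)) = -1
Stationarity residual: grad f(x) + sum_i lambda_i a_i = (0, 0)
  -> stationarity OK
Primal feasibility (all g_i <= 0): OK
Dual feasibility (all lambda_i >= 0): OK
Complementary slackness (lambda_i * g_i(x) = 0 for all i): FAILS

Verdict: the first failing condition is complementary_slackness -> comp.

comp


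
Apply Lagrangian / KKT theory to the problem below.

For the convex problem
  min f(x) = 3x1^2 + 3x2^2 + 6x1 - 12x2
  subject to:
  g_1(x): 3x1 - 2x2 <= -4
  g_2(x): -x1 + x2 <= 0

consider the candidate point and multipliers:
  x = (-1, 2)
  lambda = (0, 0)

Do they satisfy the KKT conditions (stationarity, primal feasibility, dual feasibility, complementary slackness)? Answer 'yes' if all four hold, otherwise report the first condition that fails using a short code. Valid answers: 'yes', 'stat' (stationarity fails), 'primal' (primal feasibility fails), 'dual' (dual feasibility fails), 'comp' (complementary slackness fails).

Gradient of f: grad f(x) = Q x + c = (0, 0)
Constraint values g_i(x) = a_i^T x - b_i:
  g_1((-1, 2)) = -3
  g_2((-1, 2)) = 3
Stationarity residual: grad f(x) + sum_i lambda_i a_i = (0, 0)
  -> stationarity OK
Primal feasibility (all g_i <= 0): FAILS
Dual feasibility (all lambda_i >= 0): OK
Complementary slackness (lambda_i * g_i(x) = 0 for all i): OK

Verdict: the first failing condition is primal_feasibility -> primal.

primal


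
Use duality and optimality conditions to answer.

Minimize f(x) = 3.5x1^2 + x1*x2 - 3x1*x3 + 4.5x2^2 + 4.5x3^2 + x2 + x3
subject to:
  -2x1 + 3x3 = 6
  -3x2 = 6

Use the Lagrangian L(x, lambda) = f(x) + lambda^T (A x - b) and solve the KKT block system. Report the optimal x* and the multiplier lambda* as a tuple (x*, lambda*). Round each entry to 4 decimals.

Form the Lagrangian:
  L(x, lambda) = (1/2) x^T Q x + c^T x + lambda^T (A x - b)
Stationarity (grad_x L = 0): Q x + c + A^T lambda = 0.
Primal feasibility: A x = b.

This gives the KKT block system:
  [ Q   A^T ] [ x     ]   [-c ]
  [ A    0  ] [ lambda ] = [ b ]

Solving the linear system:
  x*      = (-0.6667, -2, 1.5556)
  lambda* = (-5.6667, -5.8889)
  f(x*)   = 34.4444

x* = (-0.6667, -2, 1.5556), lambda* = (-5.6667, -5.8889)


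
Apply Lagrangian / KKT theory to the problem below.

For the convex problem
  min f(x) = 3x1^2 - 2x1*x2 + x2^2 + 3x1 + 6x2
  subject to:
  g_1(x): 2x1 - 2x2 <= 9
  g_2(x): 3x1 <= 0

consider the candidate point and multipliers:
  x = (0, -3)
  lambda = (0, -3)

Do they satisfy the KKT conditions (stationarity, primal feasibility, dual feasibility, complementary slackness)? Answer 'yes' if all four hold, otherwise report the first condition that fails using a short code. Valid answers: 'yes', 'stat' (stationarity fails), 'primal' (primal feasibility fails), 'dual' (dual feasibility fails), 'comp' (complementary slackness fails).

Gradient of f: grad f(x) = Q x + c = (9, 0)
Constraint values g_i(x) = a_i^T x - b_i:
  g_1((0, -3)) = -3
  g_2((0, -3)) = 0
Stationarity residual: grad f(x) + sum_i lambda_i a_i = (0, 0)
  -> stationarity OK
Primal feasibility (all g_i <= 0): OK
Dual feasibility (all lambda_i >= 0): FAILS
Complementary slackness (lambda_i * g_i(x) = 0 for all i): OK

Verdict: the first failing condition is dual_feasibility -> dual.

dual


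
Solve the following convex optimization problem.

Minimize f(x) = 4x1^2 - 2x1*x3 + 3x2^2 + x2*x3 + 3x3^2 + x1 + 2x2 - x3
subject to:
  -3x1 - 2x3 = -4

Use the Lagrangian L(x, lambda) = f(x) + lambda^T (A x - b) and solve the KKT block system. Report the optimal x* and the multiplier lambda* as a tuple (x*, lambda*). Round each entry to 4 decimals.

Form the Lagrangian:
  L(x, lambda) = (1/2) x^T Q x + c^T x + lambda^T (A x - b)
Stationarity (grad_x L = 0): Q x + c + A^T lambda = 0.
Primal feasibility: A x = b.

This gives the KKT block system:
  [ Q   A^T ] [ x     ]   [-c ]
  [ A    0  ] [ lambda ] = [ b ]

Solving the linear system:
  x*      = (0.682, -0.4962, 0.977)
  lambda* = (1.5008)
  f(x*)   = 2.3579

x* = (0.682, -0.4962, 0.977), lambda* = (1.5008)


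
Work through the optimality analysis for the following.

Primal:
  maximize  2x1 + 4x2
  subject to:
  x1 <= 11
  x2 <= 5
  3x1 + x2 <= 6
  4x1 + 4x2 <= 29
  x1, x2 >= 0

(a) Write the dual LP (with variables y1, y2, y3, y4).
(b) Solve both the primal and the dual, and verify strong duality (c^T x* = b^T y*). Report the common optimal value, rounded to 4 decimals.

The standard primal-dual pair for 'max c^T x s.t. A x <= b, x >= 0' is:
  Dual:  min b^T y  s.t.  A^T y >= c,  y >= 0.

So the dual LP is:
  minimize  11y1 + 5y2 + 6y3 + 29y4
  subject to:
    y1 + 3y3 + 4y4 >= 2
    y2 + y3 + 4y4 >= 4
    y1, y2, y3, y4 >= 0

Solving the primal: x* = (0.3333, 5).
  primal value c^T x* = 20.6667.
Solving the dual: y* = (0, 3.3333, 0.6667, 0).
  dual value b^T y* = 20.6667.
Strong duality: c^T x* = b^T y*. Confirmed.

20.6667


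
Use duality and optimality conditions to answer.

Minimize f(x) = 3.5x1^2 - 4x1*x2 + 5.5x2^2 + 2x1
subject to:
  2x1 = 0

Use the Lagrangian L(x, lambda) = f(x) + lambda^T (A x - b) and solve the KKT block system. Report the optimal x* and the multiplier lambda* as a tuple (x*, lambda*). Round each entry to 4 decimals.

Form the Lagrangian:
  L(x, lambda) = (1/2) x^T Q x + c^T x + lambda^T (A x - b)
Stationarity (grad_x L = 0): Q x + c + A^T lambda = 0.
Primal feasibility: A x = b.

This gives the KKT block system:
  [ Q   A^T ] [ x     ]   [-c ]
  [ A    0  ] [ lambda ] = [ b ]

Solving the linear system:
  x*      = (0, 0)
  lambda* = (-1)
  f(x*)   = 0

x* = (0, 0), lambda* = (-1)


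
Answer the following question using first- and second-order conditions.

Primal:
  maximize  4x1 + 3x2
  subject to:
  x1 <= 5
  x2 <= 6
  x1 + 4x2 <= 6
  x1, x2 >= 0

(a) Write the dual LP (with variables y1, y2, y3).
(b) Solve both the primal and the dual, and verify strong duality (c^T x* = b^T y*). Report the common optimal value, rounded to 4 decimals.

The standard primal-dual pair for 'max c^T x s.t. A x <= b, x >= 0' is:
  Dual:  min b^T y  s.t.  A^T y >= c,  y >= 0.

So the dual LP is:
  minimize  5y1 + 6y2 + 6y3
  subject to:
    y1 + y3 >= 4
    y2 + 4y3 >= 3
    y1, y2, y3 >= 0

Solving the primal: x* = (5, 0.25).
  primal value c^T x* = 20.75.
Solving the dual: y* = (3.25, 0, 0.75).
  dual value b^T y* = 20.75.
Strong duality: c^T x* = b^T y*. Confirmed.

20.75


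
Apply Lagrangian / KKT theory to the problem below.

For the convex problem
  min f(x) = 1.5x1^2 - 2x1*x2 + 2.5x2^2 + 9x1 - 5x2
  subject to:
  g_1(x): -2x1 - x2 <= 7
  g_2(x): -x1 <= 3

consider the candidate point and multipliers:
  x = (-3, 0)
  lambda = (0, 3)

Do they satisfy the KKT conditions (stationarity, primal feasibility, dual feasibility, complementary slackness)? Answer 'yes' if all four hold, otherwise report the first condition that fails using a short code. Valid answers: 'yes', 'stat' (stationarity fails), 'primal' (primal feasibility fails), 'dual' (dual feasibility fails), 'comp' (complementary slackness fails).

Gradient of f: grad f(x) = Q x + c = (0, 1)
Constraint values g_i(x) = a_i^T x - b_i:
  g_1((-3, 0)) = -1
  g_2((-3, 0)) = 0
Stationarity residual: grad f(x) + sum_i lambda_i a_i = (-3, 1)
  -> stationarity FAILS
Primal feasibility (all g_i <= 0): OK
Dual feasibility (all lambda_i >= 0): OK
Complementary slackness (lambda_i * g_i(x) = 0 for all i): OK

Verdict: the first failing condition is stationarity -> stat.

stat


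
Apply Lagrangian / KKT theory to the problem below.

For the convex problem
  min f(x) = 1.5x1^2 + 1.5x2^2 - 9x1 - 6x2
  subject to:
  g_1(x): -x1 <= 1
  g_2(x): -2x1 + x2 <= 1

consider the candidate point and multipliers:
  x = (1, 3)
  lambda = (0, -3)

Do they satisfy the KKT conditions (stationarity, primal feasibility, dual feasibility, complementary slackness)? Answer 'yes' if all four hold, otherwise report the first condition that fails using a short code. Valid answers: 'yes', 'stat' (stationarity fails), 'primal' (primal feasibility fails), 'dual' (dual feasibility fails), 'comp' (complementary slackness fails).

Gradient of f: grad f(x) = Q x + c = (-6, 3)
Constraint values g_i(x) = a_i^T x - b_i:
  g_1((1, 3)) = -2
  g_2((1, 3)) = 0
Stationarity residual: grad f(x) + sum_i lambda_i a_i = (0, 0)
  -> stationarity OK
Primal feasibility (all g_i <= 0): OK
Dual feasibility (all lambda_i >= 0): FAILS
Complementary slackness (lambda_i * g_i(x) = 0 for all i): OK

Verdict: the first failing condition is dual_feasibility -> dual.

dual


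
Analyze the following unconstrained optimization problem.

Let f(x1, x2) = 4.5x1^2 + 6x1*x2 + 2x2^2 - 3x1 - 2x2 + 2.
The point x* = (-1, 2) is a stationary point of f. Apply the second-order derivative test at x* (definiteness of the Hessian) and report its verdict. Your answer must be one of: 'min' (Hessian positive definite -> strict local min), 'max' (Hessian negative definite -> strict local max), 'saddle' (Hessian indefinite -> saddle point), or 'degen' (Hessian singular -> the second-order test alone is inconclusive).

Compute the Hessian H = grad^2 f:
  H = [[9, 6], [6, 4]]
Verify stationarity: grad f(x*) = H x* + g = (0, 0).
Eigenvalues of H: 0, 13.
H has a zero eigenvalue (singular; positive semidefinite but not definite), so H is neither positive definite, negative definite, nor indefinite. The second-order test alone is inconclusive -> degen.
(Indeed, f is constant along the null direction of H through x*, so x* is not a strict local extremum.)

degen


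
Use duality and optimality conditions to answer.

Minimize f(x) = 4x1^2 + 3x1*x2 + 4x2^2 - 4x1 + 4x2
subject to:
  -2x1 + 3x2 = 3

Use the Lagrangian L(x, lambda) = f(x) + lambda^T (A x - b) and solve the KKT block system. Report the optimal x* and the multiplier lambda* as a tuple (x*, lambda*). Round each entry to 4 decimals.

Form the Lagrangian:
  L(x, lambda) = (1/2) x^T Q x + c^T x + lambda^T (A x - b)
Stationarity (grad_x L = 0): Q x + c + A^T lambda = 0.
Primal feasibility: A x = b.

This gives the KKT block system:
  [ Q   A^T ] [ x     ]   [-c ]
  [ A    0  ] [ lambda ] = [ b ]

Solving the linear system:
  x*      = (-0.45, 0.7)
  lambda* = (-2.75)
  f(x*)   = 6.425

x* = (-0.45, 0.7), lambda* = (-2.75)


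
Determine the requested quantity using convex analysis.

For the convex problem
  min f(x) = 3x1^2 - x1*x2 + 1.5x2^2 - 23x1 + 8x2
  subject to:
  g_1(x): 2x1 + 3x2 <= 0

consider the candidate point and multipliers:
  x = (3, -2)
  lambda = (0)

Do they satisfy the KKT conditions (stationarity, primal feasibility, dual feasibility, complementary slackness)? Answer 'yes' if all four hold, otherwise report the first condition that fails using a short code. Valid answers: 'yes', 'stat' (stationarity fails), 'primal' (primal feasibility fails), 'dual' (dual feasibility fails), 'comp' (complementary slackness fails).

Gradient of f: grad f(x) = Q x + c = (-3, -1)
Constraint values g_i(x) = a_i^T x - b_i:
  g_1((3, -2)) = 0
Stationarity residual: grad f(x) + sum_i lambda_i a_i = (-3, -1)
  -> stationarity FAILS
Primal feasibility (all g_i <= 0): OK
Dual feasibility (all lambda_i >= 0): OK
Complementary slackness (lambda_i * g_i(x) = 0 for all i): OK

Verdict: the first failing condition is stationarity -> stat.

stat


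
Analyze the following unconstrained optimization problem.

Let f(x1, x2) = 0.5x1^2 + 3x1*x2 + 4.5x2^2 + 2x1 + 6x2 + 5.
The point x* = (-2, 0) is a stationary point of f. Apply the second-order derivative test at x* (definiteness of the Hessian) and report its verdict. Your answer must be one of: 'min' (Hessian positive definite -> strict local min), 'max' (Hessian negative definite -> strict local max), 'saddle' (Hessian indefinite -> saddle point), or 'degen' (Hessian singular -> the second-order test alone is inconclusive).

Compute the Hessian H = grad^2 f:
  H = [[1, 3], [3, 9]]
Verify stationarity: grad f(x*) = H x* + g = (0, 0).
Eigenvalues of H: 0, 10.
H has a zero eigenvalue (singular; positive semidefinite but not definite), so H is neither positive definite, negative definite, nor indefinite. The second-order test alone is inconclusive -> degen.
(Indeed, f is constant along the null direction of H through x*, so x* is not a strict local extremum.)

degen


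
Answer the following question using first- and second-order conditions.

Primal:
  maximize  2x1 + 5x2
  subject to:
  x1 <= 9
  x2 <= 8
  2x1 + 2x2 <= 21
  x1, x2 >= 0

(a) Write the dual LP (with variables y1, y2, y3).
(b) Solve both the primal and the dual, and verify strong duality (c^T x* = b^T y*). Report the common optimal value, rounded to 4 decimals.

The standard primal-dual pair for 'max c^T x s.t. A x <= b, x >= 0' is:
  Dual:  min b^T y  s.t.  A^T y >= c,  y >= 0.

So the dual LP is:
  minimize  9y1 + 8y2 + 21y3
  subject to:
    y1 + 2y3 >= 2
    y2 + 2y3 >= 5
    y1, y2, y3 >= 0

Solving the primal: x* = (2.5, 8).
  primal value c^T x* = 45.
Solving the dual: y* = (0, 3, 1).
  dual value b^T y* = 45.
Strong duality: c^T x* = b^T y*. Confirmed.

45


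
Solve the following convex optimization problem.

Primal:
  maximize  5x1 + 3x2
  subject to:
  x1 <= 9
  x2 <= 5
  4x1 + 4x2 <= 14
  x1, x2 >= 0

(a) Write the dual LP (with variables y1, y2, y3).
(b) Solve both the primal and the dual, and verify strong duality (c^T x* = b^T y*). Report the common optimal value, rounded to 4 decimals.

The standard primal-dual pair for 'max c^T x s.t. A x <= b, x >= 0' is:
  Dual:  min b^T y  s.t.  A^T y >= c,  y >= 0.

So the dual LP is:
  minimize  9y1 + 5y2 + 14y3
  subject to:
    y1 + 4y3 >= 5
    y2 + 4y3 >= 3
    y1, y2, y3 >= 0

Solving the primal: x* = (3.5, 0).
  primal value c^T x* = 17.5.
Solving the dual: y* = (0, 0, 1.25).
  dual value b^T y* = 17.5.
Strong duality: c^T x* = b^T y*. Confirmed.

17.5


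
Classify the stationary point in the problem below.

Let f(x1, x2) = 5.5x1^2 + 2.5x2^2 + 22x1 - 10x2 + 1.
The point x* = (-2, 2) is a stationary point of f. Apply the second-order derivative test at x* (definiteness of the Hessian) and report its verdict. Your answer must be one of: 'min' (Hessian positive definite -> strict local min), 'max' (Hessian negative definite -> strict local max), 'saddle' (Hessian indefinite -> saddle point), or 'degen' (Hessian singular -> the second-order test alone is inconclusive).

Compute the Hessian H = grad^2 f:
  H = [[11, 0], [0, 5]]
Verify stationarity: grad f(x*) = H x* + g = (0, 0).
Eigenvalues of H: 5, 11.
Both eigenvalues > 0, so H is positive definite -> x* is a strict local min.

min


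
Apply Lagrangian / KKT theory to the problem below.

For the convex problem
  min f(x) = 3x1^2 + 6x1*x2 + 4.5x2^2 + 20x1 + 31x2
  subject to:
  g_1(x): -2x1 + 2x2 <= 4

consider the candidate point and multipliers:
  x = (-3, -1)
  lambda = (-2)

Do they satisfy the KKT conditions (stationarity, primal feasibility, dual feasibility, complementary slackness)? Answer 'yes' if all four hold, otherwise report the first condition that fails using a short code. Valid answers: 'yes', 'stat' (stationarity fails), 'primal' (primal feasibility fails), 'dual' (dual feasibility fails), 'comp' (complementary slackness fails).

Gradient of f: grad f(x) = Q x + c = (-4, 4)
Constraint values g_i(x) = a_i^T x - b_i:
  g_1((-3, -1)) = 0
Stationarity residual: grad f(x) + sum_i lambda_i a_i = (0, 0)
  -> stationarity OK
Primal feasibility (all g_i <= 0): OK
Dual feasibility (all lambda_i >= 0): FAILS
Complementary slackness (lambda_i * g_i(x) = 0 for all i): OK

Verdict: the first failing condition is dual_feasibility -> dual.

dual


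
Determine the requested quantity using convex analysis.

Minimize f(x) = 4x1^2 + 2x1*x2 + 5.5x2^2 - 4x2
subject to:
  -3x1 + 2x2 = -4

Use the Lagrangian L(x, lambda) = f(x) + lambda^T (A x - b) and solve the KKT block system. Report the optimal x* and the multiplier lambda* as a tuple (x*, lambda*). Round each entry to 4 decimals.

Form the Lagrangian:
  L(x, lambda) = (1/2) x^T Q x + c^T x + lambda^T (A x - b)
Stationarity (grad_x L = 0): Q x + c + A^T lambda = 0.
Primal feasibility: A x = b.

This gives the KKT block system:
  [ Q   A^T ] [ x     ]   [-c ]
  [ A    0  ] [ lambda ] = [ b ]

Solving the linear system:
  x*      = (1.1097, -0.3355)
  lambda* = (2.7355)
  f(x*)   = 6.1419

x* = (1.1097, -0.3355), lambda* = (2.7355)


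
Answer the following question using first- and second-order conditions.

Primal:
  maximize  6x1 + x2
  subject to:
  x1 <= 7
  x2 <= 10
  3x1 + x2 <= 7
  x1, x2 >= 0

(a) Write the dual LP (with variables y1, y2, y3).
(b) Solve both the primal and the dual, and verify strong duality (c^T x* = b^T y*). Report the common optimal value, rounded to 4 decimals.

The standard primal-dual pair for 'max c^T x s.t. A x <= b, x >= 0' is:
  Dual:  min b^T y  s.t.  A^T y >= c,  y >= 0.

So the dual LP is:
  minimize  7y1 + 10y2 + 7y3
  subject to:
    y1 + 3y3 >= 6
    y2 + y3 >= 1
    y1, y2, y3 >= 0

Solving the primal: x* = (2.3333, 0).
  primal value c^T x* = 14.
Solving the dual: y* = (0, 0, 2).
  dual value b^T y* = 14.
Strong duality: c^T x* = b^T y*. Confirmed.

14


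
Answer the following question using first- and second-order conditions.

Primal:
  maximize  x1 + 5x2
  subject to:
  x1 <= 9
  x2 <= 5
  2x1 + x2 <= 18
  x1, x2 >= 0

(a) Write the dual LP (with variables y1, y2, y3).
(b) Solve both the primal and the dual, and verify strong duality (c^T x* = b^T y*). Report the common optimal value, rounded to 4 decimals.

The standard primal-dual pair for 'max c^T x s.t. A x <= b, x >= 0' is:
  Dual:  min b^T y  s.t.  A^T y >= c,  y >= 0.

So the dual LP is:
  minimize  9y1 + 5y2 + 18y3
  subject to:
    y1 + 2y3 >= 1
    y2 + y3 >= 5
    y1, y2, y3 >= 0

Solving the primal: x* = (6.5, 5).
  primal value c^T x* = 31.5.
Solving the dual: y* = (0, 4.5, 0.5).
  dual value b^T y* = 31.5.
Strong duality: c^T x* = b^T y*. Confirmed.

31.5


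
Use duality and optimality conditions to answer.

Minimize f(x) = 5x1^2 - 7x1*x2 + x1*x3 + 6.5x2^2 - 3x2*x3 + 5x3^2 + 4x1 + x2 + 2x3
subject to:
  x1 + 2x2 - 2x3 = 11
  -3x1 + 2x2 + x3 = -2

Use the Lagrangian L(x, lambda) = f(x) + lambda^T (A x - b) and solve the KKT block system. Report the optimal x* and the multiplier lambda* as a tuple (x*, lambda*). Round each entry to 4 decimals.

Form the Lagrangian:
  L(x, lambda) = (1/2) x^T Q x + c^T x + lambda^T (A x - b)
Stationarity (grad_x L = 0): Q x + c + A^T lambda = 0.
Primal feasibility: A x = b.

This gives the KKT block system:
  [ Q   A^T ] [ x     ]   [-c ]
  [ A    0  ] [ lambda ] = [ b ]

Solving the linear system:
  x*      = (2.0802, 2.9001, -1.5598)
  lambda* = (-11.5427, -2.8673)
  f(x*)   = 64.6682

x* = (2.0802, 2.9001, -1.5598), lambda* = (-11.5427, -2.8673)


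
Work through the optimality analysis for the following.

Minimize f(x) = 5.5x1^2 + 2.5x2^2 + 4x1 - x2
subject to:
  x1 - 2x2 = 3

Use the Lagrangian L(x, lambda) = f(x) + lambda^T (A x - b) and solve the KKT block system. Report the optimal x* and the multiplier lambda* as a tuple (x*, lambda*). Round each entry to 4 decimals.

Form the Lagrangian:
  L(x, lambda) = (1/2) x^T Q x + c^T x + lambda^T (A x - b)
Stationarity (grad_x L = 0): Q x + c + A^T lambda = 0.
Primal feasibility: A x = b.

This gives the KKT block system:
  [ Q   A^T ] [ x     ]   [-c ]
  [ A    0  ] [ lambda ] = [ b ]

Solving the linear system:
  x*      = (0.0204, -1.4898)
  lambda* = (-4.2245)
  f(x*)   = 7.1224

x* = (0.0204, -1.4898), lambda* = (-4.2245)


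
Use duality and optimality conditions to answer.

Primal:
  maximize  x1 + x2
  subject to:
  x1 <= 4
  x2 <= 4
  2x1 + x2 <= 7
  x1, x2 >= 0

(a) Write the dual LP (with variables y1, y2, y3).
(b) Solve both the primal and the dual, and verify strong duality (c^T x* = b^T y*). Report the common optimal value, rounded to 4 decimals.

The standard primal-dual pair for 'max c^T x s.t. A x <= b, x >= 0' is:
  Dual:  min b^T y  s.t.  A^T y >= c,  y >= 0.

So the dual LP is:
  minimize  4y1 + 4y2 + 7y3
  subject to:
    y1 + 2y3 >= 1
    y2 + y3 >= 1
    y1, y2, y3 >= 0

Solving the primal: x* = (1.5, 4).
  primal value c^T x* = 5.5.
Solving the dual: y* = (0, 0.5, 0.5).
  dual value b^T y* = 5.5.
Strong duality: c^T x* = b^T y*. Confirmed.

5.5


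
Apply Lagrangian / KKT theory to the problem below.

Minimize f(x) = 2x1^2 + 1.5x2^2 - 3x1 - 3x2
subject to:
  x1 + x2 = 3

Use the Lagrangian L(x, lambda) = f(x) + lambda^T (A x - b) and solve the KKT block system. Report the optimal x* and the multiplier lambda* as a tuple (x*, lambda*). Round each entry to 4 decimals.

Form the Lagrangian:
  L(x, lambda) = (1/2) x^T Q x + c^T x + lambda^T (A x - b)
Stationarity (grad_x L = 0): Q x + c + A^T lambda = 0.
Primal feasibility: A x = b.

This gives the KKT block system:
  [ Q   A^T ] [ x     ]   [-c ]
  [ A    0  ] [ lambda ] = [ b ]

Solving the linear system:
  x*      = (1.2857, 1.7143)
  lambda* = (-2.1429)
  f(x*)   = -1.2857

x* = (1.2857, 1.7143), lambda* = (-2.1429)


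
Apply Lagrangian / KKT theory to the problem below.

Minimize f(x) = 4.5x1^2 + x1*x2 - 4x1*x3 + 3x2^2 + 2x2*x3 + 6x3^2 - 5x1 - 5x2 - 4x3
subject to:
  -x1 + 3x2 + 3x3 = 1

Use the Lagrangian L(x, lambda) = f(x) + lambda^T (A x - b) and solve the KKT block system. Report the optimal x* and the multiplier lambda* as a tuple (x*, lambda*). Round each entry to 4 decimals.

Form the Lagrangian:
  L(x, lambda) = (1/2) x^T Q x + c^T x + lambda^T (A x - b)
Stationarity (grad_x L = 0): Q x + c + A^T lambda = 0.
Primal feasibility: A x = b.

This gives the KKT block system:
  [ Q   A^T ] [ x     ]   [-c ]
  [ A    0  ] [ lambda ] = [ b ]

Solving the linear system:
  x*      = (0.779, 0.2168, 0.3762)
  lambda* = (0.7226)
  f(x*)   = -3.6031

x* = (0.779, 0.2168, 0.3762), lambda* = (0.7226)


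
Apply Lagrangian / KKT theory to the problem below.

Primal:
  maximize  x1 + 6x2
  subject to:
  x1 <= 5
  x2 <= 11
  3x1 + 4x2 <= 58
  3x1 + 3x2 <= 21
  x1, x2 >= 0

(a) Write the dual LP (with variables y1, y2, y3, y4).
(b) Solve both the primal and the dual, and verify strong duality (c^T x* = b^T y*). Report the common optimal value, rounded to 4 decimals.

The standard primal-dual pair for 'max c^T x s.t. A x <= b, x >= 0' is:
  Dual:  min b^T y  s.t.  A^T y >= c,  y >= 0.

So the dual LP is:
  minimize  5y1 + 11y2 + 58y3 + 21y4
  subject to:
    y1 + 3y3 + 3y4 >= 1
    y2 + 4y3 + 3y4 >= 6
    y1, y2, y3, y4 >= 0

Solving the primal: x* = (0, 7).
  primal value c^T x* = 42.
Solving the dual: y* = (0, 0, 0, 2).
  dual value b^T y* = 42.
Strong duality: c^T x* = b^T y*. Confirmed.

42


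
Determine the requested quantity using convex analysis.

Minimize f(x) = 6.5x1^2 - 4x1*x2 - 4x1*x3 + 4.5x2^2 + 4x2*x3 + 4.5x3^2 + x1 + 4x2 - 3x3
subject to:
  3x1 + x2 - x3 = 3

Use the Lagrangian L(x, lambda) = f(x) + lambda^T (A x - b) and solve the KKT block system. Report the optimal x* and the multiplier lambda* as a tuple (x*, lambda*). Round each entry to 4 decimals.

Form the Lagrangian:
  L(x, lambda) = (1/2) x^T Q x + c^T x + lambda^T (A x - b)
Stationarity (grad_x L = 0): Q x + c + A^T lambda = 0.
Primal feasibility: A x = b.

This gives the KKT block system:
  [ Q   A^T ] [ x     ]   [-c ]
  [ A    0  ] [ lambda ] = [ b ]

Solving the linear system:
  x*      = (0.9593, 0.3178, 0.1956)
  lambda* = (-3.8056)
  f(x*)   = 6.5303

x* = (0.9593, 0.3178, 0.1956), lambda* = (-3.8056)


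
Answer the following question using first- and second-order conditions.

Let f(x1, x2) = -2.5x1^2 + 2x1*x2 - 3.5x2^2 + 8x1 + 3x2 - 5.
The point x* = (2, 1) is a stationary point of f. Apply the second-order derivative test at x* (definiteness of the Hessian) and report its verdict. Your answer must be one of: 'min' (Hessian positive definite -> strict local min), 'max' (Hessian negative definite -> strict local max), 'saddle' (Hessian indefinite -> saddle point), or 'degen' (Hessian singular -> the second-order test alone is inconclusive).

Compute the Hessian H = grad^2 f:
  H = [[-5, 2], [2, -7]]
Verify stationarity: grad f(x*) = H x* + g = (0, 0).
Eigenvalues of H: -8.2361, -3.7639.
Both eigenvalues < 0, so H is negative definite -> x* is a strict local max.

max


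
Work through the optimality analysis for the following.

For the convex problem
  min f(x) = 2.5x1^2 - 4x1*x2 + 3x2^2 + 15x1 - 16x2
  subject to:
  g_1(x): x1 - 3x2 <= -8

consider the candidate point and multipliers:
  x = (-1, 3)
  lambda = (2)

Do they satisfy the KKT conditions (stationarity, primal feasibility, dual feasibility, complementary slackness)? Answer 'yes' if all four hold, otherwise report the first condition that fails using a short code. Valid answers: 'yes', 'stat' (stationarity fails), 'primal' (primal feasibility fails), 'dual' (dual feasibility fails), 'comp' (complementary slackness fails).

Gradient of f: grad f(x) = Q x + c = (-2, 6)
Constraint values g_i(x) = a_i^T x - b_i:
  g_1((-1, 3)) = -2
Stationarity residual: grad f(x) + sum_i lambda_i a_i = (0, 0)
  -> stationarity OK
Primal feasibility (all g_i <= 0): OK
Dual feasibility (all lambda_i >= 0): OK
Complementary slackness (lambda_i * g_i(x) = 0 for all i): FAILS

Verdict: the first failing condition is complementary_slackness -> comp.

comp


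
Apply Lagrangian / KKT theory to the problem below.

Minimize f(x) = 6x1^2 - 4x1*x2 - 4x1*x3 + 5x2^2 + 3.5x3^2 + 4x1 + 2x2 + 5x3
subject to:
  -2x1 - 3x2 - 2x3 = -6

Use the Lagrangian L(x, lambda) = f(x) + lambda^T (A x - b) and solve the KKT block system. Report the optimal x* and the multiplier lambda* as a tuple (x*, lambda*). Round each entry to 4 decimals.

Form the Lagrangian:
  L(x, lambda) = (1/2) x^T Q x + c^T x + lambda^T (A x - b)
Stationarity (grad_x L = 0): Q x + c + A^T lambda = 0.
Primal feasibility: A x = b.

This gives the KKT block system:
  [ Q   A^T ] [ x     ]   [-c ]
  [ A    0  ] [ lambda ] = [ b ]

Solving the linear system:
  x*      = (0.7662, 1.0649, 0.6364)
  lambda* = (3.1948)
  f(x*)   = 13.7727

x* = (0.7662, 1.0649, 0.6364), lambda* = (3.1948)


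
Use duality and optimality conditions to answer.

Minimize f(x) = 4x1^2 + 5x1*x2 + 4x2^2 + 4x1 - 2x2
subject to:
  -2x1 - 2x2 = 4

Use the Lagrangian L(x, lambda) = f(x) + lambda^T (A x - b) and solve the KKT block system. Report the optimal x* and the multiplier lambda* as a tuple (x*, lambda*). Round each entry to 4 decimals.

Form the Lagrangian:
  L(x, lambda) = (1/2) x^T Q x + c^T x + lambda^T (A x - b)
Stationarity (grad_x L = 0): Q x + c + A^T lambda = 0.
Primal feasibility: A x = b.

This gives the KKT block system:
  [ Q   A^T ] [ x     ]   [-c ]
  [ A    0  ] [ lambda ] = [ b ]

Solving the linear system:
  x*      = (-2, 0)
  lambda* = (-6)
  f(x*)   = 8

x* = (-2, 0), lambda* = (-6)


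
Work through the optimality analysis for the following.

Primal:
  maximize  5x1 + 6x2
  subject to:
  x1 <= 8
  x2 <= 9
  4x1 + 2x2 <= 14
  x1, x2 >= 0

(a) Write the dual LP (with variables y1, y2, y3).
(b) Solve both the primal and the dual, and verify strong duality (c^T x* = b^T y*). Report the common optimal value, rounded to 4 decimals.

The standard primal-dual pair for 'max c^T x s.t. A x <= b, x >= 0' is:
  Dual:  min b^T y  s.t.  A^T y >= c,  y >= 0.

So the dual LP is:
  minimize  8y1 + 9y2 + 14y3
  subject to:
    y1 + 4y3 >= 5
    y2 + 2y3 >= 6
    y1, y2, y3 >= 0

Solving the primal: x* = (0, 7).
  primal value c^T x* = 42.
Solving the dual: y* = (0, 0, 3).
  dual value b^T y* = 42.
Strong duality: c^T x* = b^T y*. Confirmed.

42


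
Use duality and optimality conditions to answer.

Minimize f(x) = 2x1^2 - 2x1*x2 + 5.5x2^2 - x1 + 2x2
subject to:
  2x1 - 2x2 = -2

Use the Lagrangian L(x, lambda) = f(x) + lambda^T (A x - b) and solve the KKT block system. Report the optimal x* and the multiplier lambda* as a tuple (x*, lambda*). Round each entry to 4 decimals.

Form the Lagrangian:
  L(x, lambda) = (1/2) x^T Q x + c^T x + lambda^T (A x - b)
Stationarity (grad_x L = 0): Q x + c + A^T lambda = 0.
Primal feasibility: A x = b.

This gives the KKT block system:
  [ Q   A^T ] [ x     ]   [-c ]
  [ A    0  ] [ lambda ] = [ b ]

Solving the linear system:
  x*      = (-0.9091, 0.0909)
  lambda* = (2.4091)
  f(x*)   = 2.9545

x* = (-0.9091, 0.0909), lambda* = (2.4091)


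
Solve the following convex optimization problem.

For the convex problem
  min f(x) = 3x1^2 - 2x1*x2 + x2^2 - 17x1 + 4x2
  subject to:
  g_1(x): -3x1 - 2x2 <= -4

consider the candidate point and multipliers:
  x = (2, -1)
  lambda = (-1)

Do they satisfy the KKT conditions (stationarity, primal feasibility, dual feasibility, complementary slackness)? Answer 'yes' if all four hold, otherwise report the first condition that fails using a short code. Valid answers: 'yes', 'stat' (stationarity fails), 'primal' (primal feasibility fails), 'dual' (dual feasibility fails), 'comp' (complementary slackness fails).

Gradient of f: grad f(x) = Q x + c = (-3, -2)
Constraint values g_i(x) = a_i^T x - b_i:
  g_1((2, -1)) = 0
Stationarity residual: grad f(x) + sum_i lambda_i a_i = (0, 0)
  -> stationarity OK
Primal feasibility (all g_i <= 0): OK
Dual feasibility (all lambda_i >= 0): FAILS
Complementary slackness (lambda_i * g_i(x) = 0 for all i): OK

Verdict: the first failing condition is dual_feasibility -> dual.

dual


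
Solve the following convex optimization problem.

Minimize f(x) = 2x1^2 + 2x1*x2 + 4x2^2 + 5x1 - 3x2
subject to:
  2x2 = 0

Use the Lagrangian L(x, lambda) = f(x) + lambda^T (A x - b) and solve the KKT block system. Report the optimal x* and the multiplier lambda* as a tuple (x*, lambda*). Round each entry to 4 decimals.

Form the Lagrangian:
  L(x, lambda) = (1/2) x^T Q x + c^T x + lambda^T (A x - b)
Stationarity (grad_x L = 0): Q x + c + A^T lambda = 0.
Primal feasibility: A x = b.

This gives the KKT block system:
  [ Q   A^T ] [ x     ]   [-c ]
  [ A    0  ] [ lambda ] = [ b ]

Solving the linear system:
  x*      = (-1.25, 0)
  lambda* = (2.75)
  f(x*)   = -3.125

x* = (-1.25, 0), lambda* = (2.75)


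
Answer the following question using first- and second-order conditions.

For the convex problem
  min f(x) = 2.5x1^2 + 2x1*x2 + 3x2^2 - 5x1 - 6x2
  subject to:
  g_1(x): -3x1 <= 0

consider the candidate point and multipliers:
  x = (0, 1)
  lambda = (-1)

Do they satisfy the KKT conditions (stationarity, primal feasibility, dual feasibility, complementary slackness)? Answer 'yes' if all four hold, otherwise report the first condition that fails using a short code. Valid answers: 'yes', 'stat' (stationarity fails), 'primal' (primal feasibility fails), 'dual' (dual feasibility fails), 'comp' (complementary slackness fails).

Gradient of f: grad f(x) = Q x + c = (-3, 0)
Constraint values g_i(x) = a_i^T x - b_i:
  g_1((0, 1)) = 0
Stationarity residual: grad f(x) + sum_i lambda_i a_i = (0, 0)
  -> stationarity OK
Primal feasibility (all g_i <= 0): OK
Dual feasibility (all lambda_i >= 0): FAILS
Complementary slackness (lambda_i * g_i(x) = 0 for all i): OK

Verdict: the first failing condition is dual_feasibility -> dual.

dual


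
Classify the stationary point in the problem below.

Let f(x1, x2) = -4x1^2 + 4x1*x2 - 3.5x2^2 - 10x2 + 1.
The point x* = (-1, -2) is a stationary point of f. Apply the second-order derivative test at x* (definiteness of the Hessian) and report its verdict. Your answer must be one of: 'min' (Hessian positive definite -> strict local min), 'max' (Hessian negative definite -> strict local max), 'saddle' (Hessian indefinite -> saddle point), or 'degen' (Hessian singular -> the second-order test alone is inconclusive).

Compute the Hessian H = grad^2 f:
  H = [[-8, 4], [4, -7]]
Verify stationarity: grad f(x*) = H x* + g = (0, 0).
Eigenvalues of H: -11.5311, -3.4689.
Both eigenvalues < 0, so H is negative definite -> x* is a strict local max.

max


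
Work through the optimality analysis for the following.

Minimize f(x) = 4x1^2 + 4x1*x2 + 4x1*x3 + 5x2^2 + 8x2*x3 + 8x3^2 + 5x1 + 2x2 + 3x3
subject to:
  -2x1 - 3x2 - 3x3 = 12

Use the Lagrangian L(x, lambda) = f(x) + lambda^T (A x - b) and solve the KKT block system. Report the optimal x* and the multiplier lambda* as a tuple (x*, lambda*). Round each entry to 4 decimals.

Form the Lagrangian:
  L(x, lambda) = (1/2) x^T Q x + c^T x + lambda^T (A x - b)
Stationarity (grad_x L = 0): Q x + c + A^T lambda = 0.
Primal feasibility: A x = b.

This gives the KKT block system:
  [ Q   A^T ] [ x     ]   [-c ]
  [ A    0  ] [ lambda ] = [ b ]

Solving the linear system:
  x*      = (-1.8942, -2.0897, -0.6474)
  lambda* = (-10.5513)
  f(x*)   = 55.5112

x* = (-1.8942, -2.0897, -0.6474), lambda* = (-10.5513)


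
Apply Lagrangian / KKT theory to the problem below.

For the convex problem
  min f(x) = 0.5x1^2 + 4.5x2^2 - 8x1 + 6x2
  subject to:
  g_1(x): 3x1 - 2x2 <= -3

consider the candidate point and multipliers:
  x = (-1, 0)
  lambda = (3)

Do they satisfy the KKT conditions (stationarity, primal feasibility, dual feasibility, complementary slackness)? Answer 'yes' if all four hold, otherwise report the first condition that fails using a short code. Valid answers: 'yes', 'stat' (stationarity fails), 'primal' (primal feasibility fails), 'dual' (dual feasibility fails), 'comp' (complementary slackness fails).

Gradient of f: grad f(x) = Q x + c = (-9, 6)
Constraint values g_i(x) = a_i^T x - b_i:
  g_1((-1, 0)) = 0
Stationarity residual: grad f(x) + sum_i lambda_i a_i = (0, 0)
  -> stationarity OK
Primal feasibility (all g_i <= 0): OK
Dual feasibility (all lambda_i >= 0): OK
Complementary slackness (lambda_i * g_i(x) = 0 for all i): OK

Verdict: yes, KKT holds.

yes


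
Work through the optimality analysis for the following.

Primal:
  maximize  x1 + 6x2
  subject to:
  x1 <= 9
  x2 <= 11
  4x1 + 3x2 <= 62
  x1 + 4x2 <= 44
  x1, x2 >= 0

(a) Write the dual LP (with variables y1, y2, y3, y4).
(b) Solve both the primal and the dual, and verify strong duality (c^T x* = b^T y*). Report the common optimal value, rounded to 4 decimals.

The standard primal-dual pair for 'max c^T x s.t. A x <= b, x >= 0' is:
  Dual:  min b^T y  s.t.  A^T y >= c,  y >= 0.

So the dual LP is:
  minimize  9y1 + 11y2 + 62y3 + 44y4
  subject to:
    y1 + 4y3 + y4 >= 1
    y2 + 3y3 + 4y4 >= 6
    y1, y2, y3, y4 >= 0

Solving the primal: x* = (0, 11).
  primal value c^T x* = 66.
Solving the dual: y* = (0, 2, 0, 1).
  dual value b^T y* = 66.
Strong duality: c^T x* = b^T y*. Confirmed.

66


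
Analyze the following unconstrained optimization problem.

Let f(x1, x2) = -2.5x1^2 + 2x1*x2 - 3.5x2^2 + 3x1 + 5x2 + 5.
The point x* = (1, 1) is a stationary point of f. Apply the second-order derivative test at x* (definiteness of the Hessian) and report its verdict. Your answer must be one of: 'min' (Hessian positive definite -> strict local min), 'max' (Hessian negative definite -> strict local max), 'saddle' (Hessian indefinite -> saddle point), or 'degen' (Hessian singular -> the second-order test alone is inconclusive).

Compute the Hessian H = grad^2 f:
  H = [[-5, 2], [2, -7]]
Verify stationarity: grad f(x*) = H x* + g = (0, 0).
Eigenvalues of H: -8.2361, -3.7639.
Both eigenvalues < 0, so H is negative definite -> x* is a strict local max.

max


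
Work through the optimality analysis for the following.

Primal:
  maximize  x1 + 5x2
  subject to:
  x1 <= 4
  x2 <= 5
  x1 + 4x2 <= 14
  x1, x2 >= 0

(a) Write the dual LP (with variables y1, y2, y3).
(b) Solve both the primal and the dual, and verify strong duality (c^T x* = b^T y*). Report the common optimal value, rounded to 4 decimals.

The standard primal-dual pair for 'max c^T x s.t. A x <= b, x >= 0' is:
  Dual:  min b^T y  s.t.  A^T y >= c,  y >= 0.

So the dual LP is:
  minimize  4y1 + 5y2 + 14y3
  subject to:
    y1 + y3 >= 1
    y2 + 4y3 >= 5
    y1, y2, y3 >= 0

Solving the primal: x* = (0, 3.5).
  primal value c^T x* = 17.5.
Solving the dual: y* = (0, 0, 1.25).
  dual value b^T y* = 17.5.
Strong duality: c^T x* = b^T y*. Confirmed.

17.5


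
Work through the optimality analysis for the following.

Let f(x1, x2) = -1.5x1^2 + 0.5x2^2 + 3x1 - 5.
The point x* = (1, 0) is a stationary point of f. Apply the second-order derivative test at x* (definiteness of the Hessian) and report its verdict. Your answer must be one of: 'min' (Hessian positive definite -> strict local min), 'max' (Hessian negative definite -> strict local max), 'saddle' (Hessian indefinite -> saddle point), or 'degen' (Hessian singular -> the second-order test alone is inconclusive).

Compute the Hessian H = grad^2 f:
  H = [[-3, 0], [0, 1]]
Verify stationarity: grad f(x*) = H x* + g = (0, 0).
Eigenvalues of H: -3, 1.
Eigenvalues have mixed signs, so H is indefinite -> x* is a saddle point.

saddle


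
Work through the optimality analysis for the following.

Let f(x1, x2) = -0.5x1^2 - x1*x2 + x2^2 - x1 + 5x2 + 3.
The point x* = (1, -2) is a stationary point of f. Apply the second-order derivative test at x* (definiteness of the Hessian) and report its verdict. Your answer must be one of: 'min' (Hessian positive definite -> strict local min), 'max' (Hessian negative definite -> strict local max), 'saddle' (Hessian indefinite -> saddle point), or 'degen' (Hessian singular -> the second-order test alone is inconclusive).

Compute the Hessian H = grad^2 f:
  H = [[-1, -1], [-1, 2]]
Verify stationarity: grad f(x*) = H x* + g = (0, 0).
Eigenvalues of H: -1.3028, 2.3028.
Eigenvalues have mixed signs, so H is indefinite -> x* is a saddle point.

saddle


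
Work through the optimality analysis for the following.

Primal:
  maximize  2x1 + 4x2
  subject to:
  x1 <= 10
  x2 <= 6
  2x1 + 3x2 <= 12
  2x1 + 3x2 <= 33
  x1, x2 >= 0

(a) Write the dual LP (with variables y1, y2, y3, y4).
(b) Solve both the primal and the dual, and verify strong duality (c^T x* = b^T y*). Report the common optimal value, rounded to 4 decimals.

The standard primal-dual pair for 'max c^T x s.t. A x <= b, x >= 0' is:
  Dual:  min b^T y  s.t.  A^T y >= c,  y >= 0.

So the dual LP is:
  minimize  10y1 + 6y2 + 12y3 + 33y4
  subject to:
    y1 + 2y3 + 2y4 >= 2
    y2 + 3y3 + 3y4 >= 4
    y1, y2, y3, y4 >= 0

Solving the primal: x* = (0, 4).
  primal value c^T x* = 16.
Solving the dual: y* = (0, 0, 1.3333, 0).
  dual value b^T y* = 16.
Strong duality: c^T x* = b^T y*. Confirmed.

16


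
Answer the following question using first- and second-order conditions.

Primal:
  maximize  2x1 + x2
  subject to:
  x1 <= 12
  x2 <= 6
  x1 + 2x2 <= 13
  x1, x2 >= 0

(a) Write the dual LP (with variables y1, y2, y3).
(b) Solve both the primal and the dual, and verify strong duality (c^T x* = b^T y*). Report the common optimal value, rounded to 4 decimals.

The standard primal-dual pair for 'max c^T x s.t. A x <= b, x >= 0' is:
  Dual:  min b^T y  s.t.  A^T y >= c,  y >= 0.

So the dual LP is:
  minimize  12y1 + 6y2 + 13y3
  subject to:
    y1 + y3 >= 2
    y2 + 2y3 >= 1
    y1, y2, y3 >= 0

Solving the primal: x* = (12, 0.5).
  primal value c^T x* = 24.5.
Solving the dual: y* = (1.5, 0, 0.5).
  dual value b^T y* = 24.5.
Strong duality: c^T x* = b^T y*. Confirmed.

24.5


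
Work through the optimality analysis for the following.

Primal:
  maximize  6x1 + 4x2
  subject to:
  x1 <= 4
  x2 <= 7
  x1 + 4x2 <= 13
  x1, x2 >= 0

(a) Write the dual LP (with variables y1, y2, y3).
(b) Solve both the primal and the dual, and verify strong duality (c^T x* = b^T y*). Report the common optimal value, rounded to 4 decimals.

The standard primal-dual pair for 'max c^T x s.t. A x <= b, x >= 0' is:
  Dual:  min b^T y  s.t.  A^T y >= c,  y >= 0.

So the dual LP is:
  minimize  4y1 + 7y2 + 13y3
  subject to:
    y1 + y3 >= 6
    y2 + 4y3 >= 4
    y1, y2, y3 >= 0

Solving the primal: x* = (4, 2.25).
  primal value c^T x* = 33.
Solving the dual: y* = (5, 0, 1).
  dual value b^T y* = 33.
Strong duality: c^T x* = b^T y*. Confirmed.

33
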